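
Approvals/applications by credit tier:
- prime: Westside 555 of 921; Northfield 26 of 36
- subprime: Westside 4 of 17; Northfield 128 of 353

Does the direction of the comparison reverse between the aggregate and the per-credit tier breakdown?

Yes

Prime: Westside 555/921 = 60.3%, Northfield 26/36 = 72.2% → Northfield
Subprime: Westside 4/17 = 23.5%, Northfield 128/353 = 36.3% → Northfield
Overall: Westside 559/938 = 59.6%, Northfield 154/389 = 39.6% → Westside
Northfield wins each credit group but Westside wins overall — the comparison reverses. Northfield's applications skew toward subprime, which has a lower base rate.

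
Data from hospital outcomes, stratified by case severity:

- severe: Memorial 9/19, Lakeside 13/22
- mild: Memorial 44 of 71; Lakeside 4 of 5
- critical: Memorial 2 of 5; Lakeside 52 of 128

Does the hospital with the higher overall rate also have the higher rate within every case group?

No

Severe: Memorial 9/19 = 47.4%, Lakeside 13/22 = 59.1% → Lakeside
Mild: Memorial 44/71 = 62.0%, Lakeside 4/5 = 80.0% → Lakeside
Critical: Memorial 2/5 = 40.0%, Lakeside 52/128 = 40.6% → Lakeside
Overall: Memorial 55/95 = 57.9%, Lakeside 69/155 = 44.5% → Memorial
Lakeside wins each case group but Memorial wins overall — the comparison reverses. Lakeside's patients skew toward critical, which has a lower base rate.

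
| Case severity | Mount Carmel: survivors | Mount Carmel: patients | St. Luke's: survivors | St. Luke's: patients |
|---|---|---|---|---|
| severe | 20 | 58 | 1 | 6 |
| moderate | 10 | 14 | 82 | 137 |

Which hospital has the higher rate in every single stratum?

Severe: Mount Carmel 20/58 = 34.5%, St. Luke's 1/6 = 16.7% → Mount Carmel
Moderate: Mount Carmel 10/14 = 71.4%, St. Luke's 82/137 = 59.9% → Mount Carmel
Mount Carmel has the higher rate in both groups.

Mount Carmel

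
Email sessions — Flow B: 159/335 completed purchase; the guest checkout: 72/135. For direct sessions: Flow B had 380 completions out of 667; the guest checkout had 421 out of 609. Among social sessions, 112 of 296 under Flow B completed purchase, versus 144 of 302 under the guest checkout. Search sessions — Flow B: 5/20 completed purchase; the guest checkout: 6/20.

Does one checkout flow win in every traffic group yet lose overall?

Email: Flow B 159/335 = 47.5%, the guest checkout 72/135 = 53.3% → the guest checkout
Direct: Flow B 380/667 = 57.0%, the guest checkout 421/609 = 69.1% → the guest checkout
Social: Flow B 112/296 = 37.8%, the guest checkout 144/302 = 47.7% → the guest checkout
Search: Flow B 5/20 = 25.0%, the guest checkout 6/20 = 30.0% → the guest checkout
Overall: Flow B 656/1318 = 49.8%, the guest checkout 643/1066 = 60.3% → the guest checkout
The guest checkout wins overall and in every traffic group — no reversal.

No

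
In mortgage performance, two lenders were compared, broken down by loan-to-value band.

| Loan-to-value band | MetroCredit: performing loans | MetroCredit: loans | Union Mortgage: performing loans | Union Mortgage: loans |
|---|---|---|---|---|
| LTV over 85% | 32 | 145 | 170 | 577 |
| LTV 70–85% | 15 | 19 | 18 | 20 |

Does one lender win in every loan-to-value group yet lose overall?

No

LTV over 85%: MetroCredit 32/145 = 22.1%, Union Mortgage 170/577 = 29.5% → Union Mortgage
LTV 70–85%: MetroCredit 15/19 = 78.9%, Union Mortgage 18/20 = 90.0% → Union Mortgage
Overall: MetroCredit 47/164 = 28.7%, Union Mortgage 188/597 = 31.5% → Union Mortgage
Union Mortgage wins overall and in every loan-to-value group — no reversal.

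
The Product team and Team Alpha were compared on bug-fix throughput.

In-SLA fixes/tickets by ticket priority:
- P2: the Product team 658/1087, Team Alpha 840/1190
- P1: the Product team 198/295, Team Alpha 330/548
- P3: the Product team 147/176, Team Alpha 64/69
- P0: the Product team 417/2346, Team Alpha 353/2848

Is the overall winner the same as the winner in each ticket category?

No

P2: the Product team 658/1087 = 60.5%, Team Alpha 840/1190 = 70.6% → Team Alpha
P1: the Product team 198/295 = 67.1%, Team Alpha 330/548 = 60.2% → the Product team
P3: the Product team 147/176 = 83.5%, Team Alpha 64/69 = 92.8% → Team Alpha
P0: the Product team 417/2346 = 17.8%, Team Alpha 353/2848 = 12.4% → the Product team
Overall: the Product team 1420/3904 = 36.4%, Team Alpha 1587/4655 = 34.1% → the Product team
Neither sweeps: the Product team wins 2 of 4 groups, Team Alpha wins 2. The Product team wins overall but not every group — no Simpson reversal.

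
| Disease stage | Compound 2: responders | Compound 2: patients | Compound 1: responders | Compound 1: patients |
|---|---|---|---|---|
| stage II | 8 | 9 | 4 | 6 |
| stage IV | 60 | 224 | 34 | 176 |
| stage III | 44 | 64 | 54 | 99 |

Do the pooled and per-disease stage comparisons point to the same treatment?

Yes

Stage II: Compound 2 8/9 = 88.9%, Compound 1 4/6 = 66.7% → Compound 2
Stage IV: Compound 2 60/224 = 26.8%, Compound 1 34/176 = 19.3% → Compound 2
Stage III: Compound 2 44/64 = 68.8%, Compound 1 54/99 = 54.5% → Compound 2
Overall: Compound 2 112/297 = 37.7%, Compound 1 92/281 = 32.7% → Compound 2
Compound 2 wins overall and in every disease group — no reversal.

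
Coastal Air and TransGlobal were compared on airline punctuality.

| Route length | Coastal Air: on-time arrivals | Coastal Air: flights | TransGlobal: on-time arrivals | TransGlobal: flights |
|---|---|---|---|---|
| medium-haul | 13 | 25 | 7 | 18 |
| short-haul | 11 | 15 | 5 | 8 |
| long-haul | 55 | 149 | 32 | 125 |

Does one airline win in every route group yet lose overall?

No

Medium-haul: Coastal Air 13/25 = 52.0%, TransGlobal 7/18 = 38.9% → Coastal Air
Short-haul: Coastal Air 11/15 = 73.3%, TransGlobal 5/8 = 62.5% → Coastal Air
Long-haul: Coastal Air 55/149 = 36.9%, TransGlobal 32/125 = 25.6% → Coastal Air
Overall: Coastal Air 79/189 = 41.8%, TransGlobal 44/151 = 29.1% → Coastal Air
Coastal Air wins overall and in every route group — no reversal.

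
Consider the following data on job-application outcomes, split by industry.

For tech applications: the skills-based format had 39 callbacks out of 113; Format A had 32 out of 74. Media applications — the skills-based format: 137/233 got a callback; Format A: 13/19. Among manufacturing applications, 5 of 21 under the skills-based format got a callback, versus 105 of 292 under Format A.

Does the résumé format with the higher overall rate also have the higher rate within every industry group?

Tech: the skills-based format 39/113 = 34.5%, Format A 32/74 = 43.2% → Format A
Media: the skills-based format 137/233 = 58.8%, Format A 13/19 = 68.4% → Format A
Manufacturing: the skills-based format 5/21 = 23.8%, Format A 105/292 = 36.0% → Format A
Overall: the skills-based format 181/367 = 49.3%, Format A 150/385 = 39.0% → the skills-based format
Format A wins each industry group but the skills-based format wins overall — the comparison reverses. Format A's applications skew toward manufacturing, which has a lower base rate.

No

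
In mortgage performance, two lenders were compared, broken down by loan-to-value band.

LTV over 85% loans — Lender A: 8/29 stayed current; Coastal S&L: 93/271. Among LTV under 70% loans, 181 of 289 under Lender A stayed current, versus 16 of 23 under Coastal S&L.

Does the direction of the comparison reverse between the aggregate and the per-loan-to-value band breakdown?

Yes

LTV over 85%: Lender A 8/29 = 27.6%, Coastal S&L 93/271 = 34.3% → Coastal S&L
LTV under 70%: Lender A 181/289 = 62.6%, Coastal S&L 16/23 = 69.6% → Coastal S&L
Overall: Lender A 189/318 = 59.4%, Coastal S&L 109/294 = 37.1% → Lender A
Coastal S&L wins each loan-to-value group but Lender A wins overall — the comparison reverses. Coastal S&L's loans skew toward LTV over 85%, which has a lower base rate.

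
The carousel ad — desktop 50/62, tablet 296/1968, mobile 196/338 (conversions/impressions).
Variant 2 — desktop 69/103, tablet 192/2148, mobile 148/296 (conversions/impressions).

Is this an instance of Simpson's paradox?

No

Desktop: the carousel ad 50/62 = 80.6%, Variant 2 69/103 = 67.0% → the carousel ad
Tablet: the carousel ad 296/1968 = 15.0%, Variant 2 192/2148 = 8.9% → the carousel ad
Mobile: the carousel ad 196/338 = 58.0%, Variant 2 148/296 = 50.0% → the carousel ad
Overall: the carousel ad 542/2368 = 22.9%, Variant 2 409/2547 = 16.1% → the carousel ad
The carousel ad wins overall and in every device group — no reversal.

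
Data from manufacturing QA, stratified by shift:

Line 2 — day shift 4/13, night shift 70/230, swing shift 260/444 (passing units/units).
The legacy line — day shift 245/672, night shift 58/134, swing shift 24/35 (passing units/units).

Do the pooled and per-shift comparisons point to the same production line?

Day shift: Line 2 4/13 = 30.8%, the legacy line 245/672 = 36.5% → the legacy line
Night shift: Line 2 70/230 = 30.4%, the legacy line 58/134 = 43.3% → the legacy line
Swing shift: Line 2 260/444 = 58.6%, the legacy line 24/35 = 68.6% → the legacy line
Overall: Line 2 334/687 = 48.6%, the legacy line 327/841 = 38.9% → Line 2
The legacy line wins each shift group but Line 2 wins overall — the comparison reverses. The legacy line's units skew toward day shift, which has a lower base rate.

No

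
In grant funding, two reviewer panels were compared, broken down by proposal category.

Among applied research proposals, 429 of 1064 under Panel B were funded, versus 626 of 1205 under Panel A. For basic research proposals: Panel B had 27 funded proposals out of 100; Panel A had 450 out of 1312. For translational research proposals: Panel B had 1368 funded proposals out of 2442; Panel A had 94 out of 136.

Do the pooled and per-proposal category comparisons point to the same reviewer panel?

No

Applied research: Panel B 429/1064 = 40.3%, Panel A 626/1205 = 52.0% → Panel A
Basic research: Panel B 27/100 = 27.0%, Panel A 450/1312 = 34.3% → Panel A
Translational research: Panel B 1368/2442 = 56.0%, Panel A 94/136 = 69.1% → Panel A
Overall: Panel B 1824/3606 = 50.6%, Panel A 1170/2653 = 44.1% → Panel B
Panel A wins each proposal group but Panel B wins overall — the comparison reverses. Panel A's proposals skew toward basic research, which has a lower base rate.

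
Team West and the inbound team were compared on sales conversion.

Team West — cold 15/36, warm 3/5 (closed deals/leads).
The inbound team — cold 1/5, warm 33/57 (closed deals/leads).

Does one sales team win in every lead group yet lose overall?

Yes

Cold: Team West 15/36 = 41.7%, the inbound team 1/5 = 20.0% → Team West
Warm: Team West 3/5 = 60.0%, the inbound team 33/57 = 57.9% → Team West
Overall: Team West 18/41 = 43.9%, the inbound team 34/62 = 54.8% → the inbound team
Team West wins each lead group but the inbound team wins overall — the comparison reverses. Team West's leads skew toward cold, which has a lower base rate.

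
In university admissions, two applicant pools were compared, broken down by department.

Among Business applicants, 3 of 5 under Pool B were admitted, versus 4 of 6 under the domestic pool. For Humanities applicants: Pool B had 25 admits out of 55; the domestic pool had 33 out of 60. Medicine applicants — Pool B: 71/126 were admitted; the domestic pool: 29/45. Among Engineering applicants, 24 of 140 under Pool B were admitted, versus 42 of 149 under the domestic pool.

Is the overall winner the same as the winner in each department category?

Business: Pool B 3/5 = 60.0%, the domestic pool 4/6 = 66.7% → the domestic pool
Humanities: Pool B 25/55 = 45.5%, the domestic pool 33/60 = 55.0% → the domestic pool
Medicine: Pool B 71/126 = 56.3%, the domestic pool 29/45 = 64.4% → the domestic pool
Engineering: Pool B 24/140 = 17.1%, the domestic pool 42/149 = 28.2% → the domestic pool
Overall: Pool B 123/326 = 37.7%, the domestic pool 108/260 = 41.5% → the domestic pool
The domestic pool wins overall and in every department group — no reversal.

Yes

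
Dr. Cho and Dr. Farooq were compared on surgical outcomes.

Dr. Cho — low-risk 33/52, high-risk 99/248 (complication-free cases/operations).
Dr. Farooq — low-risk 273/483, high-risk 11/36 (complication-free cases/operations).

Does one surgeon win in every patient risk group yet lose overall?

Low-risk: Dr. Cho 33/52 = 63.5%, Dr. Farooq 273/483 = 56.5% → Dr. Cho
High-risk: Dr. Cho 99/248 = 39.9%, Dr. Farooq 11/36 = 30.6% → Dr. Cho
Overall: Dr. Cho 132/300 = 44.0%, Dr. Farooq 284/519 = 54.7% → Dr. Farooq
Dr. Cho wins each patient risk group but Dr. Farooq wins overall — the comparison reverses. Dr. Cho's operations skew toward high-risk, which has a lower base rate.

Yes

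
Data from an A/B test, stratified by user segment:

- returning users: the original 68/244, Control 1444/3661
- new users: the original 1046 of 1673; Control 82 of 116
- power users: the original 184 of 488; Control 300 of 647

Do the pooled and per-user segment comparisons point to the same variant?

No

Returning users: the original 68/244 = 27.9%, Control 1444/3661 = 39.4% → Control
New users: the original 1046/1673 = 62.5%, Control 82/116 = 70.7% → Control
Power users: the original 184/488 = 37.7%, Control 300/647 = 46.4% → Control
Overall: the original 1298/2405 = 54.0%, Control 1826/4424 = 41.3% → the original
Control wins each user group but the original wins overall — the comparison reverses. Control's views skew toward returning users, which has a lower base rate.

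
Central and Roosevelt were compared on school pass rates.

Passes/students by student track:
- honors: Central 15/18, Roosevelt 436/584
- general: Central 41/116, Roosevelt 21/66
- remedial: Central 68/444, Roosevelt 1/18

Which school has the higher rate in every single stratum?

Honors: Central 15/18 = 83.3%, Roosevelt 436/584 = 74.7% → Central
General: Central 41/116 = 35.3%, Roosevelt 21/66 = 31.8% → Central
Remedial: Central 68/444 = 15.3%, Roosevelt 1/18 = 5.6% → Central
Central has the higher rate in all 3 groups.

Central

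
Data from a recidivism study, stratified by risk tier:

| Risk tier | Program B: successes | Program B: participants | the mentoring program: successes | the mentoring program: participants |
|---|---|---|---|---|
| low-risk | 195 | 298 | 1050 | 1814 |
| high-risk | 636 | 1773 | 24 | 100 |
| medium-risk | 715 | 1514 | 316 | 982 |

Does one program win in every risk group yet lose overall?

Yes

Low-risk: Program B 195/298 = 65.4%, the mentoring program 1050/1814 = 57.9% → Program B
High-risk: Program B 636/1773 = 35.9%, the mentoring program 24/100 = 24.0% → Program B
Medium-risk: Program B 715/1514 = 47.2%, the mentoring program 316/982 = 32.2% → Program B
Overall: Program B 1546/3585 = 43.1%, the mentoring program 1390/2896 = 48.0% → the mentoring program
Program B wins each risk group but the mentoring program wins overall — the comparison reverses. Program B's participants skew toward high-risk, which has a lower base rate.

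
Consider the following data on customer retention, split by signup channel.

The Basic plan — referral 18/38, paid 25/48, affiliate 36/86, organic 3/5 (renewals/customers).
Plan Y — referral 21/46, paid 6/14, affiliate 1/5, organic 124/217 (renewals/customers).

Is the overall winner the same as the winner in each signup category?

Referral: the Basic plan 18/38 = 47.4%, Plan Y 21/46 = 45.7% → the Basic plan
Paid: the Basic plan 25/48 = 52.1%, Plan Y 6/14 = 42.9% → the Basic plan
Affiliate: the Basic plan 36/86 = 41.9%, Plan Y 1/5 = 20.0% → the Basic plan
Organic: the Basic plan 3/5 = 60.0%, Plan Y 124/217 = 57.1% → the Basic plan
Overall: the Basic plan 82/177 = 46.3%, Plan Y 152/282 = 53.9% → Plan Y
The Basic plan wins each signup group but Plan Y wins overall — the comparison reverses. The Basic plan's customers skew toward affiliate, which has a lower base rate.

No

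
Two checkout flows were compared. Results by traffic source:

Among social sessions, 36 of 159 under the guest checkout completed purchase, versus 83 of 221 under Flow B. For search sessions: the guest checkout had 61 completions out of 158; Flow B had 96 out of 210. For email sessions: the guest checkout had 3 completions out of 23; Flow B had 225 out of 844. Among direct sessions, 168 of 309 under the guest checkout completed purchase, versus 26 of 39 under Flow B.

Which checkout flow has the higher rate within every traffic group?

Social: the guest checkout 36/159 = 22.6%, Flow B 83/221 = 37.6% → Flow B
Search: the guest checkout 61/158 = 38.6%, Flow B 96/210 = 45.7% → Flow B
Email: the guest checkout 3/23 = 13.0%, Flow B 225/844 = 26.7% → Flow B
Direct: the guest checkout 168/309 = 54.4%, Flow B 26/39 = 66.7% → Flow B
Flow B has the higher rate in all 4 groups.

Flow B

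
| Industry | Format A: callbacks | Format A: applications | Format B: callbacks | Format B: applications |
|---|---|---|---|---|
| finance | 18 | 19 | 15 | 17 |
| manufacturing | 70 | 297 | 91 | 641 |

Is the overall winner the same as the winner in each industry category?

Finance: Format A 18/19 = 94.7%, Format B 15/17 = 88.2% → Format A
Manufacturing: Format A 70/297 = 23.6%, Format B 91/641 = 14.2% → Format A
Overall: Format A 88/316 = 27.8%, Format B 106/658 = 16.1% → Format A
Format A wins overall and in every industry group — no reversal.

Yes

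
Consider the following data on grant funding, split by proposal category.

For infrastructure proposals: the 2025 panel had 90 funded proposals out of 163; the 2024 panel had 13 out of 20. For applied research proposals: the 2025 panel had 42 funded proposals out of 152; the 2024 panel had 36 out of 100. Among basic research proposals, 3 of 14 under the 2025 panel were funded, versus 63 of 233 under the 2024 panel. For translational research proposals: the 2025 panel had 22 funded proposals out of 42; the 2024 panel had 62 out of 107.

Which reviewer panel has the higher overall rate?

the 2025 panel

Infrastructure: the 2025 panel 90/163 = 55.2%, the 2024 panel 13/20 = 65.0% → the 2024 panel
Applied research: the 2025 panel 42/152 = 27.6%, the 2024 panel 36/100 = 36.0% → the 2024 panel
Basic research: the 2025 panel 3/14 = 21.4%, the 2024 panel 63/233 = 27.0% → the 2024 panel
Translational research: the 2025 panel 22/42 = 52.4%, the 2024 panel 62/107 = 57.9% → the 2024 panel
Overall: the 2025 panel 157/371 = 42.3%, the 2024 panel 174/460 = 37.8% → the 2025 panel
(The 2024 panel wins every proposal group but the 2025 panel wins overall — the 2024 panel's proposals skew toward the low-rate basic research group.)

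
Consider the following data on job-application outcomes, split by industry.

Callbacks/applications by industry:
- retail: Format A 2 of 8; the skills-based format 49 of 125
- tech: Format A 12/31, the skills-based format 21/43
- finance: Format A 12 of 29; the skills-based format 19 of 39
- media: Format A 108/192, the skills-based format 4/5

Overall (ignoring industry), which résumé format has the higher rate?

Retail: Format A 2/8 = 25.0%, the skills-based format 49/125 = 39.2% → the skills-based format
Tech: Format A 12/31 = 38.7%, the skills-based format 21/43 = 48.8% → the skills-based format
Finance: Format A 12/29 = 41.4%, the skills-based format 19/39 = 48.7% → the skills-based format
Media: Format A 108/192 = 56.2%, the skills-based format 4/5 = 80.0% → the skills-based format
Overall: Format A 134/260 = 51.5%, the skills-based format 93/212 = 43.9% → Format A
(The skills-based format wins every industry group but Format A wins overall — the skills-based format's applications skew toward the low-rate retail group.)

Format A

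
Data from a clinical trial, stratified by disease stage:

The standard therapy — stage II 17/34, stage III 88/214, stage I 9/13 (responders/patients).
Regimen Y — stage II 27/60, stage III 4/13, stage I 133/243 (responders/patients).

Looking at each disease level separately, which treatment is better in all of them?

Stage II: the standard therapy 17/34 = 50.0%, Regimen Y 27/60 = 45.0% → the standard therapy
Stage III: the standard therapy 88/214 = 41.1%, Regimen Y 4/13 = 30.8% → the standard therapy
Stage I: the standard therapy 9/13 = 69.2%, Regimen Y 133/243 = 54.7% → the standard therapy
The standard therapy has the higher rate in all 3 groups.

the standard therapy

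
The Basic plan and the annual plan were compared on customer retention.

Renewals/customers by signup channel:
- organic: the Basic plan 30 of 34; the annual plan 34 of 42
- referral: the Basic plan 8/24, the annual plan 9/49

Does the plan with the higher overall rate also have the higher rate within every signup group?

Organic: the Basic plan 30/34 = 88.2%, the annual plan 34/42 = 81.0% → the Basic plan
Referral: the Basic plan 8/24 = 33.3%, the annual plan 9/49 = 18.4% → the Basic plan
Overall: the Basic plan 38/58 = 65.5%, the annual plan 43/91 = 47.3% → the Basic plan
The Basic plan wins overall and in every signup group — no reversal.

Yes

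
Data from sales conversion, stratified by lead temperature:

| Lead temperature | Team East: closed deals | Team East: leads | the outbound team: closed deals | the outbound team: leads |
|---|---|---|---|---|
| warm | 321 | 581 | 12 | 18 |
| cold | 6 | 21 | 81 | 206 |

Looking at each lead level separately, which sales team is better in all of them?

Warm: Team East 321/581 = 55.2%, the outbound team 12/18 = 66.7% → the outbound team
Cold: Team East 6/21 = 28.6%, the outbound team 81/206 = 39.3% → the outbound team
The outbound team has the higher rate in both groups.

the outbound team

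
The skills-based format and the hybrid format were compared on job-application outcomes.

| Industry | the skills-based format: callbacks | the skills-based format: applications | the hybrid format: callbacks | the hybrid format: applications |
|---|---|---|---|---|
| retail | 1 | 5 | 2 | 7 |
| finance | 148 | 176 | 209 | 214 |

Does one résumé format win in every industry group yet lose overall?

Retail: the skills-based format 1/5 = 20.0%, the hybrid format 2/7 = 28.6% → the hybrid format
Finance: the skills-based format 148/176 = 84.1%, the hybrid format 209/214 = 97.7% → the hybrid format
Overall: the skills-based format 149/181 = 82.3%, the hybrid format 211/221 = 95.5% → the hybrid format
The hybrid format wins overall and in every industry group — no reversal.

No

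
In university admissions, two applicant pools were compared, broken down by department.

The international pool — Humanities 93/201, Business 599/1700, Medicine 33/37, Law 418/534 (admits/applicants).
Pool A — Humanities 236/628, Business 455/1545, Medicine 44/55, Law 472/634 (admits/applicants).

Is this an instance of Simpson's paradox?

Humanities: the international pool 93/201 = 46.3%, Pool A 236/628 = 37.6% → the international pool
Business: the international pool 599/1700 = 35.2%, Pool A 455/1545 = 29.4% → the international pool
Medicine: the international pool 33/37 = 89.2%, Pool A 44/55 = 80.0% → the international pool
Law: the international pool 418/534 = 78.3%, Pool A 472/634 = 74.4% → the international pool
Overall: the international pool 1143/2472 = 46.2%, Pool A 1207/2862 = 42.2% → the international pool
The international pool wins overall and in every department group — no reversal.

No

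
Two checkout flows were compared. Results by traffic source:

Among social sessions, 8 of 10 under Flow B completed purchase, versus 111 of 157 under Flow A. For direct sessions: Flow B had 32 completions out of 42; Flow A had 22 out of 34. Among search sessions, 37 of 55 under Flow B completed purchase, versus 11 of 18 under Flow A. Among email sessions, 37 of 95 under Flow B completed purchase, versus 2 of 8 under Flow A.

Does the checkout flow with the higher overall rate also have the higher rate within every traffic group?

Social: Flow B 8/10 = 80.0%, Flow A 111/157 = 70.7% → Flow B
Direct: Flow B 32/42 = 76.2%, Flow A 22/34 = 64.7% → Flow B
Search: Flow B 37/55 = 67.3%, Flow A 11/18 = 61.1% → Flow B
Email: Flow B 37/95 = 38.9%, Flow A 2/8 = 25.0% → Flow B
Overall: Flow B 114/202 = 56.4%, Flow A 146/217 = 67.3% → Flow A
Flow B wins each traffic group but Flow A wins overall — the comparison reverses. Flow B's sessions skew toward email, which has a lower base rate.

No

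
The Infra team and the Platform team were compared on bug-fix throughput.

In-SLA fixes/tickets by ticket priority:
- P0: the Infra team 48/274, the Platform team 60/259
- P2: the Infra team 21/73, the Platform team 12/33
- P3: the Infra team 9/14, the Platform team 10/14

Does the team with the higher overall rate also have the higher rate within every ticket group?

P0: the Infra team 48/274 = 17.5%, the Platform team 60/259 = 23.2% → the Platform team
P2: the Infra team 21/73 = 28.8%, the Platform team 12/33 = 36.4% → the Platform team
P3: the Infra team 9/14 = 64.3%, the Platform team 10/14 = 71.4% → the Platform team
Overall: the Infra team 78/361 = 21.6%, the Platform team 82/306 = 26.8% → the Platform team
The Platform team wins overall and in every ticket group — no reversal.

Yes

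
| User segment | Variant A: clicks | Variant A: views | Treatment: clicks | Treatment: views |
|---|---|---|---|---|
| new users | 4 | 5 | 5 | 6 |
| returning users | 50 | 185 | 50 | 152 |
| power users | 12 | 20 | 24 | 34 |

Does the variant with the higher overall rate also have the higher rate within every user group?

Yes

New users: Variant A 4/5 = 80.0%, Treatment 5/6 = 83.3% → Treatment
Returning users: Variant A 50/185 = 27.0%, Treatment 50/152 = 32.9% → Treatment
Power users: Variant A 12/20 = 60.0%, Treatment 24/34 = 70.6% → Treatment
Overall: Variant A 66/210 = 31.4%, Treatment 79/192 = 41.1% → Treatment
Treatment wins overall and in every user group — no reversal.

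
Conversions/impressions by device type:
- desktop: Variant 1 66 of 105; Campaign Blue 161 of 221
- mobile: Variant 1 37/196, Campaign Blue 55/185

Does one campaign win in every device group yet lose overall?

No

Desktop: Variant 1 66/105 = 62.9%, Campaign Blue 161/221 = 72.9% → Campaign Blue
Mobile: Variant 1 37/196 = 18.9%, Campaign Blue 55/185 = 29.7% → Campaign Blue
Overall: Variant 1 103/301 = 34.2%, Campaign Blue 216/406 = 53.2% → Campaign Blue
Campaign Blue wins overall and in every device group — no reversal.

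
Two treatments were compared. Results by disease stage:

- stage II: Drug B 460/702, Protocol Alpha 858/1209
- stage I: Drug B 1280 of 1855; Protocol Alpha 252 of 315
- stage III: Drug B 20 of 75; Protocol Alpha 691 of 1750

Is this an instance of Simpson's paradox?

Stage II: Drug B 460/702 = 65.5%, Protocol Alpha 858/1209 = 71.0% → Protocol Alpha
Stage I: Drug B 1280/1855 = 69.0%, Protocol Alpha 252/315 = 80.0% → Protocol Alpha
Stage III: Drug B 20/75 = 26.7%, Protocol Alpha 691/1750 = 39.5% → Protocol Alpha
Overall: Drug B 1760/2632 = 66.9%, Protocol Alpha 1801/3274 = 55.0% → Drug B
Protocol Alpha wins each disease group but Drug B wins overall — the comparison reverses. Protocol Alpha's patients skew toward stage III, which has a lower base rate.

Yes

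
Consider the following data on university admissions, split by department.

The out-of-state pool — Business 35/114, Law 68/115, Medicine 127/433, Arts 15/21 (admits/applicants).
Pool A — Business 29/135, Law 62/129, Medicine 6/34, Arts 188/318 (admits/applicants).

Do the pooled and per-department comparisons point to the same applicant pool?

No

Business: the out-of-state pool 35/114 = 30.7%, Pool A 29/135 = 21.5% → the out-of-state pool
Law: the out-of-state pool 68/115 = 59.1%, Pool A 62/129 = 48.1% → the out-of-state pool
Medicine: the out-of-state pool 127/433 = 29.3%, Pool A 6/34 = 17.6% → the out-of-state pool
Arts: the out-of-state pool 15/21 = 71.4%, Pool A 188/318 = 59.1% → the out-of-state pool
Overall: the out-of-state pool 245/683 = 35.9%, Pool A 285/616 = 46.3% → Pool A
The out-of-state pool wins each department group but Pool A wins overall — the comparison reverses. The out-of-state pool's applicants skew toward Medicine, which has a lower base rate.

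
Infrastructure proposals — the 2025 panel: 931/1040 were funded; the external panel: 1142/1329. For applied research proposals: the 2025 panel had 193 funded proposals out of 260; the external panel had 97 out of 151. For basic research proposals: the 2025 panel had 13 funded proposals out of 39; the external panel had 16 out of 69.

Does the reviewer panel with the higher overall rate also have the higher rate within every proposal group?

Yes

Infrastructure: the 2025 panel 931/1040 = 89.5%, the external panel 1142/1329 = 85.9% → the 2025 panel
Applied research: the 2025 panel 193/260 = 74.2%, the external panel 97/151 = 64.2% → the 2025 panel
Basic research: the 2025 panel 13/39 = 33.3%, the external panel 16/69 = 23.2% → the 2025 panel
Overall: the 2025 panel 1137/1339 = 84.9%, the external panel 1255/1549 = 81.0% → the 2025 panel
The 2025 panel wins overall and in every proposal group — no reversal.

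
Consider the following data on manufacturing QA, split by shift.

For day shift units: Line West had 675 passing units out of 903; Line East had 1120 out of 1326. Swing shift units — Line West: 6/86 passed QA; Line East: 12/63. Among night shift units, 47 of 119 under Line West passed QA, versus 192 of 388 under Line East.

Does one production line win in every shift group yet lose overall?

No

Day shift: Line West 675/903 = 74.8%, Line East 1120/1326 = 84.5% → Line East
Swing shift: Line West 6/86 = 7.0%, Line East 12/63 = 19.0% → Line East
Night shift: Line West 47/119 = 39.5%, Line East 192/388 = 49.5% → Line East
Overall: Line West 728/1108 = 65.7%, Line East 1324/1777 = 74.5% → Line East
Line East wins overall and in every shift group — no reversal.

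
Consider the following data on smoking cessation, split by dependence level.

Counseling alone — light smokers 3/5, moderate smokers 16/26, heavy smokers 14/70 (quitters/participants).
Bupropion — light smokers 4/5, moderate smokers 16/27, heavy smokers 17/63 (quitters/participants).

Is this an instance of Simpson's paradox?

No

Light smokers: counseling alone 3/5 = 60.0%, bupropion 4/5 = 80.0% → bupropion
Moderate smokers: counseling alone 16/26 = 61.5%, bupropion 16/27 = 59.3% → counseling alone
Heavy smokers: counseling alone 14/70 = 20.0%, bupropion 17/63 = 27.0% → bupropion
Overall: counseling alone 33/101 = 32.7%, bupropion 37/95 = 38.9% → bupropion
Neither sweeps: counseling alone wins 1 of 3 groups, bupropion wins 2. Bupropion wins overall but not every group — no Simpson reversal.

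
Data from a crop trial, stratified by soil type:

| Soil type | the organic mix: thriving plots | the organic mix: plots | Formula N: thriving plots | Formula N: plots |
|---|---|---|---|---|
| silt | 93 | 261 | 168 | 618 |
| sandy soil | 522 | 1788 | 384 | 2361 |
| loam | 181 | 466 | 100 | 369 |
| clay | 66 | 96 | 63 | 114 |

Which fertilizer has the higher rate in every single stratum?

Silt: the organic mix 93/261 = 35.6%, Formula N 168/618 = 27.2% → the organic mix
Sandy soil: the organic mix 522/1788 = 29.2%, Formula N 384/2361 = 16.3% → the organic mix
Loam: the organic mix 181/466 = 38.8%, Formula N 100/369 = 27.1% → the organic mix
Clay: the organic mix 66/96 = 68.8%, Formula N 63/114 = 55.3% → the organic mix
The organic mix has the higher rate in all 4 groups.

the organic mix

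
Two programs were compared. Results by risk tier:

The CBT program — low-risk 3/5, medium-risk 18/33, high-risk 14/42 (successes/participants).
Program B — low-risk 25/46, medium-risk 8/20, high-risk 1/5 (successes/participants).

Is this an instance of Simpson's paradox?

Yes

Low-risk: the CBT program 3/5 = 60.0%, Program B 25/46 = 54.3% → the CBT program
Medium-risk: the CBT program 18/33 = 54.5%, Program B 8/20 = 40.0% → the CBT program
High-risk: the CBT program 14/42 = 33.3%, Program B 1/5 = 20.0% → the CBT program
Overall: the CBT program 35/80 = 43.8%, Program B 34/71 = 47.9% → Program B
The CBT program wins each risk group but Program B wins overall — the comparison reverses. The CBT program's participants skew toward high-risk, which has a lower base rate.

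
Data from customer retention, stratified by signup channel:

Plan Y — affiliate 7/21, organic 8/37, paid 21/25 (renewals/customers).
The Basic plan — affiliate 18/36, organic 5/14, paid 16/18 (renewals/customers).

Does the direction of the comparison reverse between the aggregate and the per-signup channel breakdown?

Affiliate: Plan Y 7/21 = 33.3%, the Basic plan 18/36 = 50.0% → the Basic plan
Organic: Plan Y 8/37 = 21.6%, the Basic plan 5/14 = 35.7% → the Basic plan
Paid: Plan Y 21/25 = 84.0%, the Basic plan 16/18 = 88.9% → the Basic plan
Overall: Plan Y 36/83 = 43.4%, the Basic plan 39/68 = 57.4% → the Basic plan
The Basic plan wins overall and in every signup group — no reversal.

No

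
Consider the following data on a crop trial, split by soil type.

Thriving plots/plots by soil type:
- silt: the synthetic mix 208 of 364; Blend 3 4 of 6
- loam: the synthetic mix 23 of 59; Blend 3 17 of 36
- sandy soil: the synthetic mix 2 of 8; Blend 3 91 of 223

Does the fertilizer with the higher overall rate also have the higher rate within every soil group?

No

Silt: the synthetic mix 208/364 = 57.1%, Blend 3 4/6 = 66.7% → Blend 3
Loam: the synthetic mix 23/59 = 39.0%, Blend 3 17/36 = 47.2% → Blend 3
Sandy soil: the synthetic mix 2/8 = 25.0%, Blend 3 91/223 = 40.8% → Blend 3
Overall: the synthetic mix 233/431 = 54.1%, Blend 3 112/265 = 42.3% → the synthetic mix
Blend 3 wins each soil group but the synthetic mix wins overall — the comparison reverses. Blend 3's plots skew toward sandy soil, which has a lower base rate.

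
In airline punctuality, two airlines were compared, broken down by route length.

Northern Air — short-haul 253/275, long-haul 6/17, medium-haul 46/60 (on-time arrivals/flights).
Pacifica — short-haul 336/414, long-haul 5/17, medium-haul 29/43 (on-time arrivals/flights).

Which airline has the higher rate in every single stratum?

Northern Air

Short-haul: Northern Air 253/275 = 92.0%, Pacifica 336/414 = 81.2% → Northern Air
Long-haul: Northern Air 6/17 = 35.3%, Pacifica 5/17 = 29.4% → Northern Air
Medium-haul: Northern Air 46/60 = 76.7%, Pacifica 29/43 = 67.4% → Northern Air
Northern Air has the higher rate in all 3 groups.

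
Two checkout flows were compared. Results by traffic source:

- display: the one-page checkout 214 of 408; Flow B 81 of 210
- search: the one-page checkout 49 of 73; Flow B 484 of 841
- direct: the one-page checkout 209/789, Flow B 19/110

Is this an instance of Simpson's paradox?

Display: the one-page checkout 214/408 = 52.5%, Flow B 81/210 = 38.6% → the one-page checkout
Search: the one-page checkout 49/73 = 67.1%, Flow B 484/841 = 57.6% → the one-page checkout
Direct: the one-page checkout 209/789 = 26.5%, Flow B 19/110 = 17.3% → the one-page checkout
Overall: the one-page checkout 472/1270 = 37.2%, Flow B 584/1161 = 50.3% → Flow B
The one-page checkout wins each traffic group but Flow B wins overall — the comparison reverses. The one-page checkout's sessions skew toward direct, which has a lower base rate.

Yes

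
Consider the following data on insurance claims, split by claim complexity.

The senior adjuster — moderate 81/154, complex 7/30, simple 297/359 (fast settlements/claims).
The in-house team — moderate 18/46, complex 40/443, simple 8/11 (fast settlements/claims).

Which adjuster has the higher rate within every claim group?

Moderate: the senior adjuster 81/154 = 52.6%, the in-house team 18/46 = 39.1% → the senior adjuster
Complex: the senior adjuster 7/30 = 23.3%, the in-house team 40/443 = 9.0% → the senior adjuster
Simple: the senior adjuster 297/359 = 82.7%, the in-house team 8/11 = 72.7% → the senior adjuster
The senior adjuster has the higher rate in all 3 groups.

the senior adjuster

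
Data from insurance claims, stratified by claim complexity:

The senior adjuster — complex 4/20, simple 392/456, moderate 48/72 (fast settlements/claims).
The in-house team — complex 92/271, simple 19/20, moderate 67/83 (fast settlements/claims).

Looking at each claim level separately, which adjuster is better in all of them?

the in-house team

Complex: the senior adjuster 4/20 = 20.0%, the in-house team 92/271 = 33.9% → the in-house team
Simple: the senior adjuster 392/456 = 86.0%, the in-house team 19/20 = 95.0% → the in-house team
Moderate: the senior adjuster 48/72 = 66.7%, the in-house team 67/83 = 80.7% → the in-house team
The in-house team has the higher rate in all 3 groups.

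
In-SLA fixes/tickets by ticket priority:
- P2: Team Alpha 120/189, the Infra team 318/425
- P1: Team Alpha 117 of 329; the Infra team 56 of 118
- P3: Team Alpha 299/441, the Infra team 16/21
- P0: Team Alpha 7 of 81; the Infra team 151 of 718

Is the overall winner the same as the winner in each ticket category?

No

P2: Team Alpha 120/189 = 63.5%, the Infra team 318/425 = 74.8% → the Infra team
P1: Team Alpha 117/329 = 35.6%, the Infra team 56/118 = 47.5% → the Infra team
P3: Team Alpha 299/441 = 67.8%, the Infra team 16/21 = 76.2% → the Infra team
P0: Team Alpha 7/81 = 8.6%, the Infra team 151/718 = 21.0% → the Infra team
Overall: Team Alpha 543/1040 = 52.2%, the Infra team 541/1282 = 42.2% → Team Alpha
The Infra team wins each ticket group but Team Alpha wins overall — the comparison reverses. The Infra team's tickets skew toward P0, which has a lower base rate.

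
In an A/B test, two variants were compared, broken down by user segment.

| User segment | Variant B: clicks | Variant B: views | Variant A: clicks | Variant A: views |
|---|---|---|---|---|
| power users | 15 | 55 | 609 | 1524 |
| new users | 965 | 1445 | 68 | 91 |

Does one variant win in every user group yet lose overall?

Yes

Power users: Variant B 15/55 = 27.3%, Variant A 609/1524 = 40.0% → Variant A
New users: Variant B 965/1445 = 66.8%, Variant A 68/91 = 74.7% → Variant A
Overall: Variant B 980/1500 = 65.3%, Variant A 677/1615 = 41.9% → Variant B
Variant A wins each user group but Variant B wins overall — the comparison reverses. Variant A's views skew toward power users, which has a lower base rate.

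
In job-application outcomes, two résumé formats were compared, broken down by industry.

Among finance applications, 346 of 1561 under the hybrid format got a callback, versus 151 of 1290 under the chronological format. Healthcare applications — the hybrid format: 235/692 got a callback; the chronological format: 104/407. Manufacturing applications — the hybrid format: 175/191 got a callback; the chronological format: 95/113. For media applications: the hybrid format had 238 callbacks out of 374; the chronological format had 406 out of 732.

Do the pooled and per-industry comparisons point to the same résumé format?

Finance: the hybrid format 346/1561 = 22.2%, the chronological format 151/1290 = 11.7% → the hybrid format
Healthcare: the hybrid format 235/692 = 34.0%, the chronological format 104/407 = 25.6% → the hybrid format
Manufacturing: the hybrid format 175/191 = 91.6%, the chronological format 95/113 = 84.1% → the hybrid format
Media: the hybrid format 238/374 = 63.6%, the chronological format 406/732 = 55.5% → the hybrid format
Overall: the hybrid format 994/2818 = 35.3%, the chronological format 756/2542 = 29.7% → the hybrid format
The hybrid format wins overall and in every industry group — no reversal.

Yes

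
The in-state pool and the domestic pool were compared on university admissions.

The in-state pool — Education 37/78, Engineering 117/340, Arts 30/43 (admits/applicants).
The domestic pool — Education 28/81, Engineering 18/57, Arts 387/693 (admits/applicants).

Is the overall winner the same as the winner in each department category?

Education: the in-state pool 37/78 = 47.4%, the domestic pool 28/81 = 34.6% → the in-state pool
Engineering: the in-state pool 117/340 = 34.4%, the domestic pool 18/57 = 31.6% → the in-state pool
Arts: the in-state pool 30/43 = 69.8%, the domestic pool 387/693 = 55.8% → the in-state pool
Overall: the in-state pool 184/461 = 39.9%, the domestic pool 433/831 = 52.1% → the domestic pool
The in-state pool wins each department group but the domestic pool wins overall — the comparison reverses. The in-state pool's applicants skew toward Engineering, which has a lower base rate.

No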